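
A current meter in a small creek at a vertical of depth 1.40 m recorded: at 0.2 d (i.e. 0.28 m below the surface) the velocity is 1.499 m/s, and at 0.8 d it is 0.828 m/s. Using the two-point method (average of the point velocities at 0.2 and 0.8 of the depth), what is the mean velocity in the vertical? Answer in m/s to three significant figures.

1.16 m/s

v̄ = (1.499 + 0.828) / 2 = 1.164 m/s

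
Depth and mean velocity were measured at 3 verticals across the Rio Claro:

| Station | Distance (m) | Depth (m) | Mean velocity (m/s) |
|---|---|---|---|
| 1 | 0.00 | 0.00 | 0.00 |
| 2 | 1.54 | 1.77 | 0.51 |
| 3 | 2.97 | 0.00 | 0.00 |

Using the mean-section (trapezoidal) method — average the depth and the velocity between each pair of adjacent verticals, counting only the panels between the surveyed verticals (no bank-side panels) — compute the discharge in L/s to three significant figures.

670 L/s

Panel 1-2: Δb = 1.54 m, d̄ = (0.00+1.77)/2 = 0.885, v̄ = (0.00+0.51)/2 = 0.255 → q = 1.54×0.885×0.255 = 0.3475 m³/s
Panel 2-3: Δb = 1.43 m, d̄ = (1.77+0.00)/2 = 0.885, v̄ = (0.51+0.00)/2 = 0.255 → q = 1.43×0.885×0.255 = 0.3227 m³/s
Q = Σ q = 0.6703 m³/s
= 0.6703 × 1000 = 670.3 L/s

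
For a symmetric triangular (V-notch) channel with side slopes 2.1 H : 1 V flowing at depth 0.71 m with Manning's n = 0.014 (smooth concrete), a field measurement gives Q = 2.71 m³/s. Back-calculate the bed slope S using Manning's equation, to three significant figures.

0.00586

A = z·y² = 2.1×0.71² = 1.059 m²
P = 2y√(1+z²) = 2×0.71×√(1+2.1²) = 3.303 m
R = A/P = 1.059/3.303 = 0.3205 m
S = (Q·n / (1·A·R^(2/3)))² = (2.71×0.014 / (1×1.059×0.4683))² = 0.005856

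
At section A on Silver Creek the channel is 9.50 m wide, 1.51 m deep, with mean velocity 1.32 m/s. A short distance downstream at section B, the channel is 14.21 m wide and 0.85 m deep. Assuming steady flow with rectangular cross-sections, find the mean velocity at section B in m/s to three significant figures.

1.57 m/s

Q = A₁V₁ = (9.50×1.51) × 1.32 = 18.94 m³/s
A₂ = 14.21 × 0.85 = 12.08 m²
V₂ = Q/A₂ = 18.94/12.08 = 1.568 m/s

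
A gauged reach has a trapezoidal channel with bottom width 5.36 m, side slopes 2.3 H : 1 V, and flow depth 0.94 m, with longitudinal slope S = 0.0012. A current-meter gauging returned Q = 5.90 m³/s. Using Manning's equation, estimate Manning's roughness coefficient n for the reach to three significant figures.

0.0328

A = (b + z·y)·y = (5.36 + 2.3×0.94)×0.94 = 7.071 m²
P = b + 2y√(1+z²) = 5.36 + 2×0.94×√(1+2.3²) = 10.08 m
R = A/P = 7.071/10.08 = 0.7018 m
n = (1/Q)·A·R^(2/3)·S^(1/2) = (1/5.90) × 7.071 × 0.7897 × 0.03464 = 0.03279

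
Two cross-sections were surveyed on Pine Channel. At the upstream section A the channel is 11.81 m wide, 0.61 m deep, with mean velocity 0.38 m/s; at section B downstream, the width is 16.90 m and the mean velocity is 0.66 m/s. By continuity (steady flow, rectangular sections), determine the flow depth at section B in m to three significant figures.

Q = A₁V₁ = (11.81×0.61) × 0.38 = 2.738 m³/s
d₂ = Q/(b₂ V₂) = 2.738/(16.90×0.66) = 0.2454 m

0.245 m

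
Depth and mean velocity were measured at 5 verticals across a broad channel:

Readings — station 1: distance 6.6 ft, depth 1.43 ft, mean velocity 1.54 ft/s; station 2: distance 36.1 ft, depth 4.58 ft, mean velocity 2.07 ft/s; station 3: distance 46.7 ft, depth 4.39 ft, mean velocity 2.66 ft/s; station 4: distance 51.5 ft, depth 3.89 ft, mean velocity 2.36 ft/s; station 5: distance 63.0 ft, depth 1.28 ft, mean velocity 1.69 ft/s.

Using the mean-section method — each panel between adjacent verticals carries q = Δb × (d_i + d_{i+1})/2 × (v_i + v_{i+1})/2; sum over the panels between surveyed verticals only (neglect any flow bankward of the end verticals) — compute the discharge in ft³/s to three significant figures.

Panel 1-2: Δb = 29.5 ft, d̄ = (1.43+4.58)/2 = 3.005, v̄ = (1.54+2.07)/2 = 1.805 → q = 29.5×3.005×1.805 = 160.0 ft³/s
Panel 2-3: Δb = 10.6 ft, d̄ = (4.58+4.39)/2 = 4.485, v̄ = (2.07+2.66)/2 = 2.365 → q = 10.6×4.485×2.365 = 112.4 ft³/s
Panel 3-4: Δb = 4.8 ft, d̄ = (4.39+3.89)/2 = 4.14, v̄ = (2.66+2.36)/2 = 2.51 → q = 4.8×4.14×2.51 = 49.88 ft³/s
Panel 4-5: Δb = 11.5 ft, d̄ = (3.89+1.28)/2 = 2.585, v̄ = (2.36+1.69)/2 = 2.025 → q = 11.5×2.585×2.025 = 60.20 ft³/s
Q = Σ q = 382.5 ft³/s

383 ft³/s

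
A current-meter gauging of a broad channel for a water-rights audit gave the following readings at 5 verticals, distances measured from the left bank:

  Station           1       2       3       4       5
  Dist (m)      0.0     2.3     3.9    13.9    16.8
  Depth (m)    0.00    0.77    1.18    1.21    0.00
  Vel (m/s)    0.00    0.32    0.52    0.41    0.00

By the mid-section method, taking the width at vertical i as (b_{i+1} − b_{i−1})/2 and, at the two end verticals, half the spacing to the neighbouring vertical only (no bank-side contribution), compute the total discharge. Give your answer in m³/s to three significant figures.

w_2 = (3.9 − 0.0)/2 = 1.95 m; q_2 = 0.32 × 0.77 × 1.95 = 0.4805 m³/s
w_3 = (13.9 − 2.3)/2 = 5.8 m; q_3 = 0.52 × 1.18 × 5.8 = 3.559 m³/s
w_4 = (16.8 − 3.9)/2 = 6.45 m; q_4 = 0.41 × 1.21 × 6.45 = 3.200 m³/s
Stations 1, 5 contribute zero (depth or velocity is 0).
Q = Σ qᵢ = 7.239 m³/s

7.24 m³/s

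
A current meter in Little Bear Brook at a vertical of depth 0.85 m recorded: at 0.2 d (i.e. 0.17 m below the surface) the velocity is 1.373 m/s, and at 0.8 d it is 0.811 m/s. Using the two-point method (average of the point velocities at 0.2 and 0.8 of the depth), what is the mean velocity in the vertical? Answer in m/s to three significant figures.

v̄ = (1.373 + 0.811) / 2 = 1.092 m/s

1.09 m/s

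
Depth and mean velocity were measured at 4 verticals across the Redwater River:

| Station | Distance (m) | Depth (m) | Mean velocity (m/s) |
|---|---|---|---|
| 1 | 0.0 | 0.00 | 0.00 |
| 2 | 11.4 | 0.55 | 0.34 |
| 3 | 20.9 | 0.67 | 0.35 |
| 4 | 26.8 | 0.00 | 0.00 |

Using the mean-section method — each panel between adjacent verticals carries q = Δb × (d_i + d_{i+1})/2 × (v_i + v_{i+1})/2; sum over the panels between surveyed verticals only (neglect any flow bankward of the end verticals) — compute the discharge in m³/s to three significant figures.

Panel 1-2: Δb = 11.4 m, d̄ = (0.00+0.55)/2 = 0.275, v̄ = (0.00+0.34)/2 = 0.17 → q = 11.4×0.275×0.17 = 0.5330 m³/s
Panel 2-3: Δb = 9.5 m, d̄ = (0.55+0.67)/2 = 0.61, v̄ = (0.34+0.35)/2 = 0.345 → q = 9.5×0.61×0.345 = 1.999 m³/s
Panel 3-4: Δb = 5.9 m, d̄ = (0.67+0.00)/2 = 0.335, v̄ = (0.35+0.00)/2 = 0.175 → q = 5.9×0.335×0.175 = 0.3459 m³/s
Q = Σ q = 2.878 m³/s

2.88 m³/s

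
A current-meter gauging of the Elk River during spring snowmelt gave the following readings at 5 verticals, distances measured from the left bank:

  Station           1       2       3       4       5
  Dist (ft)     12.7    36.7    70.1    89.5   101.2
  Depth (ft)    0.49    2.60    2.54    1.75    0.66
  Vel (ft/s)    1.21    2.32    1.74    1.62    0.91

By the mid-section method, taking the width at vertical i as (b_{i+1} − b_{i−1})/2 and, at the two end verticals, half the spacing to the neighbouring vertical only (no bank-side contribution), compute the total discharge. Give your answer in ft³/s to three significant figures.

345 ft³/s

w_1 = (36.7 − 12.7)/2 = 12 ft; q_1 = 1.21 × 0.49 × 12 = 7.115 ft³/s
w_2 = (70.1 − 12.7)/2 = 28.7 ft; q_2 = 2.32 × 2.60 × 28.7 = 173.1 ft³/s
w_3 = (89.5 − 36.7)/2 = 26.4 ft; q_3 = 1.74 × 2.54 × 26.4 = 116.7 ft³/s
w_4 = (101.2 − 70.1)/2 = 15.55 ft; q_4 = 1.62 × 1.75 × 15.55 = 44.08 ft³/s
w_5 = (101.2 − 89.5)/2 = 5.85 ft; q_5 = 0.91 × 0.66 × 5.85 = 3.514 ft³/s
Q = Σ qᵢ = 344.5 ft³/s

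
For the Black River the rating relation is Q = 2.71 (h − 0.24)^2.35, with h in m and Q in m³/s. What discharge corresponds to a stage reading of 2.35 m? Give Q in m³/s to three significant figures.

Q = 2.71 × (2.35 − 0.24)^2.35 = 2.71 × 2.11^2.35 = 15.67 m³/s

15.7 m³/s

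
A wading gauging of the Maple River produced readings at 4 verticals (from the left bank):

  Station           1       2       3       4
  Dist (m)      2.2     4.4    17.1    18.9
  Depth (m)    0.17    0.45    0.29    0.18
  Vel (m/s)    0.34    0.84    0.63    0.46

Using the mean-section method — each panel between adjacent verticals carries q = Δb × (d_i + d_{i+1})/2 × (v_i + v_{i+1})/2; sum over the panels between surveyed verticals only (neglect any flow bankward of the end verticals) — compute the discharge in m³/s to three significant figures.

Panel 1-2: Δb = 2.2 m, d̄ = (0.17+0.45)/2 = 0.31, v̄ = (0.34+0.84)/2 = 0.59 → q = 2.2×0.31×0.59 = 0.4024 m³/s
Panel 2-3: Δb = 12.7 m, d̄ = (0.45+0.29)/2 = 0.37, v̄ = (0.84+0.63)/2 = 0.735 → q = 12.7×0.37×0.735 = 3.454 m³/s
Panel 3-4: Δb = 1.8 m, d̄ = (0.29+0.18)/2 = 0.235, v̄ = (0.63+0.46)/2 = 0.545 → q = 1.8×0.235×0.545 = 0.2305 m³/s
Q = Σ q = 4.087 m³/s

4.09 m³/s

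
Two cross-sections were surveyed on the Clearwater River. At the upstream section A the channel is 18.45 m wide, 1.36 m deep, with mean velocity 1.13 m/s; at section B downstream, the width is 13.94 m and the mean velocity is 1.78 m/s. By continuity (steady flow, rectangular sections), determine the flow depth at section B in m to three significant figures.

Q = A₁V₁ = (18.45×1.36) × 1.13 = 28.35 m³/s
d₂ = Q/(b₂ V₂) = 28.35/(13.94×1.78) = 1.143 m

1.14 m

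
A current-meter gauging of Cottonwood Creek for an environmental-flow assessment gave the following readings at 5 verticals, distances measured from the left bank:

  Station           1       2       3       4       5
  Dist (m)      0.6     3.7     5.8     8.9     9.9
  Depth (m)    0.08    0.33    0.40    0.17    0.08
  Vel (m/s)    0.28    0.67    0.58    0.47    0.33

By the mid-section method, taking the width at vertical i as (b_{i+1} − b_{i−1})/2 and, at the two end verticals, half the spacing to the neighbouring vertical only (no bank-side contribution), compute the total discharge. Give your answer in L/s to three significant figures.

1390 L/s

w_1 = (3.7 − 0.6)/2 = 1.55 m; q_1 = 0.28 × 0.08 × 1.55 = 0.03472 m³/s
w_2 = (5.8 − 0.6)/2 = 2.6 m; q_2 = 0.67 × 0.33 × 2.6 = 0.5749 m³/s
w_3 = (8.9 − 3.7)/2 = 2.6 m; q_3 = 0.58 × 0.40 × 2.6 = 0.6032 m³/s
w_4 = (9.9 − 5.8)/2 = 2.05 m; q_4 = 0.47 × 0.17 × 2.05 = 0.1638 m³/s
w_5 = (9.9 − 8.9)/2 = 0.5 m; q_5 = 0.33 × 0.08 × 0.5 = 0.01320 m³/s
Q = Σ qᵢ = 1.390 m³/s
= 1.390 × 1000 = 1390 L/s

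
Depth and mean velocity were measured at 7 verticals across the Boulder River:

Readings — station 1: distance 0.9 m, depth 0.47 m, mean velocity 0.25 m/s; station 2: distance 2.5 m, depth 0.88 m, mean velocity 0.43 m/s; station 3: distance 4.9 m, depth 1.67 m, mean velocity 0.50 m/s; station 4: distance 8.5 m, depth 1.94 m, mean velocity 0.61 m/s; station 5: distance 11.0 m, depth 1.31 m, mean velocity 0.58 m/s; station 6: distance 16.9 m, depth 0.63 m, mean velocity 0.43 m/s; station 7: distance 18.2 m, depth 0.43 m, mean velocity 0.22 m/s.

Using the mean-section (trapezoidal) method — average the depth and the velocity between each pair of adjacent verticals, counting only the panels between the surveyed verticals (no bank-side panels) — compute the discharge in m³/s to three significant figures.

Panel 1-2: Δb = 1.6 m, d̄ = (0.47+0.88)/2 = 0.675, v̄ = (0.25+0.43)/2 = 0.34 → q = 1.6×0.675×0.34 = 0.3672 m³/s
Panel 2-3: Δb = 2.4 m, d̄ = (0.88+1.67)/2 = 1.275, v̄ = (0.43+0.50)/2 = 0.465 → q = 2.4×1.275×0.465 = 1.423 m³/s
Panel 3-4: Δb = 3.6 m, d̄ = (1.67+1.94)/2 = 1.805, v̄ = (0.50+0.61)/2 = 0.555 → q = 3.6×1.805×0.555 = 3.606 m³/s
Panel 4-5: Δb = 2.5 m, d̄ = (1.94+1.31)/2 = 1.625, v̄ = (0.61+0.58)/2 = 0.595 → q = 2.5×1.625×0.595 = 2.417 m³/s
Panel 5-6: Δb = 5.9 m, d̄ = (1.31+0.63)/2 = 0.97, v̄ = (0.58+0.43)/2 = 0.505 → q = 5.9×0.97×0.505 = 2.890 m³/s
Panel 6-7: Δb = 1.3 m, d̄ = (0.63+0.43)/2 = 0.53, v̄ = (0.43+0.22)/2 = 0.325 → q = 1.3×0.53×0.325 = 0.2239 m³/s
Q = Σ q = 10.93 m³/s

10.9 m³/s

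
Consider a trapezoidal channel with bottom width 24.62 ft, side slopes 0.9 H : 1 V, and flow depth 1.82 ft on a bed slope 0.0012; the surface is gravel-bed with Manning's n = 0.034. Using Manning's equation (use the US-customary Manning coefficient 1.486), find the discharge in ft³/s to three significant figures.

A = (b + z·y)·y = (24.62 + 0.9×1.82)×1.82 = 47.79 ft²
P = b + 2y√(1+z²) = 24.62 + 2×1.82×√(1+0.9²) = 29.52 ft
R = A/P = 47.79/29.52 = 1.619 ft
Q = (1.486/n)·A·R^(2/3)·S^(1/2) = (1.486/0.034) × 47.79 × 1.619^(2/3) × 0.0012^(1/2) = 99.76 ft³/s

99.8 ft³/s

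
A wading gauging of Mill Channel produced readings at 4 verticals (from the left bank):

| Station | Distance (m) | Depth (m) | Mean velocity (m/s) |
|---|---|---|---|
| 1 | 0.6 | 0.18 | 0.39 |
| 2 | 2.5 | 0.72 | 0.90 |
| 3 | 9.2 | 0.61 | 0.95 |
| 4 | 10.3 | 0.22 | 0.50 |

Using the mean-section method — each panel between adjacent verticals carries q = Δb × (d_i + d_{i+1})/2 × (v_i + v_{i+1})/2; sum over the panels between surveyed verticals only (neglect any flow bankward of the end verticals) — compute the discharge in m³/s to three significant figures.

5.00 m³/s

Panel 1-2: Δb = 1.9 m, d̄ = (0.18+0.72)/2 = 0.45, v̄ = (0.39+0.90)/2 = 0.645 → q = 1.9×0.45×0.645 = 0.5515 m³/s
Panel 2-3: Δb = 6.7 m, d̄ = (0.72+0.61)/2 = 0.665, v̄ = (0.90+0.95)/2 = 0.925 → q = 6.7×0.665×0.925 = 4.121 m³/s
Panel 3-4: Δb = 1.1 m, d̄ = (0.61+0.22)/2 = 0.415, v̄ = (0.95+0.50)/2 = 0.725 → q = 1.1×0.415×0.725 = 0.3310 m³/s
Q = Σ q = 5.004 m³/s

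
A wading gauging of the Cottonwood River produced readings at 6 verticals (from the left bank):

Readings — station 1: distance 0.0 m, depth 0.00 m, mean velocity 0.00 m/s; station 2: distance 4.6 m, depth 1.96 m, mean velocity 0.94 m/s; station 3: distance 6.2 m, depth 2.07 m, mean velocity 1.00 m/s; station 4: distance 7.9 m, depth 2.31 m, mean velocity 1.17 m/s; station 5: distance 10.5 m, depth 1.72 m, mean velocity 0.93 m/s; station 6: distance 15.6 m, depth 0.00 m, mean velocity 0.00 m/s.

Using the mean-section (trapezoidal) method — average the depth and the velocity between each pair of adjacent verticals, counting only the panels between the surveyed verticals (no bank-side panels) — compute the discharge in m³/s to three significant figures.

16.8 m³/s

Panel 1-2: Δb = 4.6 m, d̄ = (0.00+1.96)/2 = 0.98, v̄ = (0.00+0.94)/2 = 0.47 → q = 4.6×0.98×0.47 = 2.119 m³/s
Panel 2-3: Δb = 1.6 m, d̄ = (1.96+2.07)/2 = 2.015, v̄ = (0.94+1.00)/2 = 0.97 → q = 1.6×2.015×0.97 = 3.127 m³/s
Panel 3-4: Δb = 1.7 m, d̄ = (2.07+2.31)/2 = 2.19, v̄ = (1.00+1.17)/2 = 1.085 → q = 1.7×2.19×1.085 = 4.039 m³/s
Panel 4-5: Δb = 2.6 m, d̄ = (2.31+1.72)/2 = 2.015, v̄ = (1.17+0.93)/2 = 1.05 → q = 2.6×2.015×1.05 = 5.501 m³/s
Panel 5-6: Δb = 5.1 m, d̄ = (1.72+0.00)/2 = 0.86, v̄ = (0.93+0.00)/2 = 0.465 → q = 5.1×0.86×0.465 = 2.039 m³/s
Q = Σ q = 16.83 m³/s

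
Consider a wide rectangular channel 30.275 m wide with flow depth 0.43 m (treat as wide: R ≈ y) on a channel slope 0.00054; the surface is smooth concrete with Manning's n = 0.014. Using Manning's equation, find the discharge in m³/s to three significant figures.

A = b·y = 30.275 × 0.43 = 13.02 m²
Wide channel: R ≈ y = 0.43 m
Q = (1/n)·A·R^(2/3)·S^(1/2) = (1/0.014) × 13.02 × 0.4300^(2/3) × 0.00054^(1/2) = 12.31 m³/s

12.3 m³/s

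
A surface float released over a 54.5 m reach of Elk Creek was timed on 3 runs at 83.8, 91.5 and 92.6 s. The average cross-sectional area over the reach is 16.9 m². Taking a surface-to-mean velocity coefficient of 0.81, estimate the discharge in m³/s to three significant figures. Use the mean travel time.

8.35 m³/s

t̄ = (83.8 + 91.5 + 92.6) / 3 = 89.3 s
v_surface = L / t̄ = 54.5 / 89.3 = 0.6103 m/s
v_mean = 0.81 × 0.6103 = 0.4943 m/s
Q = A × v_mean = 16.9 × 0.4943 = 8.354 m³/s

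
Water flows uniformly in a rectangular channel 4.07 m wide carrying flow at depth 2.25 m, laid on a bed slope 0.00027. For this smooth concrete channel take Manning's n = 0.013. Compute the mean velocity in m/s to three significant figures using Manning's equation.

1.32 m/s

A = b·y = 4.07 × 2.25 = 9.158 m²
P = b + 2y = 4.07 + 2×2.25 = 8.570 m
R = A/P = 9.158/8.570 = 1.069 m
Q = (1/n)·A·R^(2/3)·S^(1/2) = (1/0.013) × 9.158 × 1.069^(2/3) × 0.00027^(1/2) = 12.10 m³/s
V = Q/A = 12.10/9.158 = 1.321 m/s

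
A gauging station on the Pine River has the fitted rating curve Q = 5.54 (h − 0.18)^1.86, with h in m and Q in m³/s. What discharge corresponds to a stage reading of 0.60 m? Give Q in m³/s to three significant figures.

1.10 m³/s

Q = 5.54 × (0.60 − 0.18)^1.86 = 5.54 × 0.42^1.86 = 1.103 m³/s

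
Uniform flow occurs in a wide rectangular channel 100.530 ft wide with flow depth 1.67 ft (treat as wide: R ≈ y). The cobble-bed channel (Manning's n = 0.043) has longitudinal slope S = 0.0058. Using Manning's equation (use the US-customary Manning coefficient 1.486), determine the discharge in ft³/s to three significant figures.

A = b·y = 100.530 × 1.67 = 167.9 ft²
Wide channel: R ≈ y = 1.67 ft
Q = (1.486/n)·A·R^(2/3)·S^(1/2) = (1.486/0.043) × 167.9 × 1.670^(2/3) × 0.0058^(1/2) = 621.9 ft³/s

622 ft³/s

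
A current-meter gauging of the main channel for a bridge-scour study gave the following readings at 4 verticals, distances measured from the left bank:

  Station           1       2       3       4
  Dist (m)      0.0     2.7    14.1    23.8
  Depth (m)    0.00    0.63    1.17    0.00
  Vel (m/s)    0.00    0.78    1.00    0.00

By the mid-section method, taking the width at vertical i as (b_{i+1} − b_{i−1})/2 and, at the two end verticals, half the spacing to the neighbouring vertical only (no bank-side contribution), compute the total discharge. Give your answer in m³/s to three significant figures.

15.8 m³/s

w_2 = (14.1 − 0.0)/2 = 7.05 m; q_2 = 0.78 × 0.63 × 7.05 = 3.464 m³/s
w_3 = (23.8 − 2.7)/2 = 10.55 m; q_3 = 1.00 × 1.17 × 10.55 = 12.34 m³/s
Stations 1, 4 contribute zero (depth or velocity is 0).
Q = Σ qᵢ = 15.81 m³/s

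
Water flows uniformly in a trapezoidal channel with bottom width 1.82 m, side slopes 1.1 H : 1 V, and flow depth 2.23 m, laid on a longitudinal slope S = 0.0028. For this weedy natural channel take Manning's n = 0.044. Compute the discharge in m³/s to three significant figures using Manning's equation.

12.4 m³/s

A = (b + z·y)·y = (1.82 + 1.1×2.23)×2.23 = 9.529 m²
P = b + 2y√(1+z²) = 1.82 + 2×2.23×√(1+1.1²) = 8.450 m
R = A/P = 9.529/8.450 = 1.128 m
Q = (1/n)·A·R^(2/3)·S^(1/2) = (1/0.044) × 9.529 × 1.128^(2/3) × 0.0028^(1/2) = 12.41 m³/s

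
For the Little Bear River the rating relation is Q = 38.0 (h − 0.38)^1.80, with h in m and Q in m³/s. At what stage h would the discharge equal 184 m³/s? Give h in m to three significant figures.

h − h₀ = (Q/C)^(1/b) = (184/38.0)^(1/1.80) = 2.402 m
h = 0.38 + 2.402 = 2.782 m

2.78 m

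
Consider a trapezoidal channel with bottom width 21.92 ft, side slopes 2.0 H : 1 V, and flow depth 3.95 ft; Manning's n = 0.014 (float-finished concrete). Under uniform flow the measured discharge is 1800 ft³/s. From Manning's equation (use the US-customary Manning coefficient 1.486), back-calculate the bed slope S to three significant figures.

0.00484

A = (b + z·y)·y = (21.92 + 2.0×3.95)×3.95 = 117.8 ft²
P = b + 2y√(1+z²) = 21.92 + 2×3.95×√(1+2.0²) = 39.58 ft
R = A/P = 117.8/39.58 = 2.976 ft
S = (Q·n / (1.486·A·R^(2/3)))² = (1800×0.014 / (1.486×117.8×2.069))² = 0.004843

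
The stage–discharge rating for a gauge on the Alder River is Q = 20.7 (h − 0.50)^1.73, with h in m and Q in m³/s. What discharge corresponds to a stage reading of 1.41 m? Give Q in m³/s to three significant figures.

Q = 20.7 × (1.41 − 0.50)^1.73 = 20.7 × 0.91^1.73 = 17.58 m³/s

17.6 m³/s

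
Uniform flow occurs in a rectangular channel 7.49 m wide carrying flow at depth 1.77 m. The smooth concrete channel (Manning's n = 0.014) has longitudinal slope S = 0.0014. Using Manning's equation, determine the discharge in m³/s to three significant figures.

40.1 m³/s

A = b·y = 7.49 × 1.77 = 13.26 m²
P = b + 2y = 7.49 + 2×1.77 = 11.03 m
R = A/P = 13.26/11.03 = 1.202 m
Q = (1/n)·A·R^(2/3)·S^(1/2) = (1/0.014) × 13.26 × 1.202^(2/3) × 0.0014^(1/2) = 40.05 m³/s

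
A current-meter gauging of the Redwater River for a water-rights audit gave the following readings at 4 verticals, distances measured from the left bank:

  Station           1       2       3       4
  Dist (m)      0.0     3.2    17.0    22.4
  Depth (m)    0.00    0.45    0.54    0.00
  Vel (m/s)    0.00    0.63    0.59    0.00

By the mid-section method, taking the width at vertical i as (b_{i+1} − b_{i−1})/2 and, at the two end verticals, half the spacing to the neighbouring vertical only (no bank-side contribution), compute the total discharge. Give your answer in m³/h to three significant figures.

w_2 = (17.0 − 0.0)/2 = 8.5 m; q_2 = 0.63 × 0.45 × 8.5 = 2.410 m³/s
w_3 = (22.4 − 3.2)/2 = 9.6 m; q_3 = 0.59 × 0.54 × 9.6 = 3.059 m³/s
Stations 1, 4 contribute zero (depth or velocity is 0).
Q = Σ qᵢ = 5.468 m³/s
= 5.468 × 3600 = 19690 m³/h

19700 m³/h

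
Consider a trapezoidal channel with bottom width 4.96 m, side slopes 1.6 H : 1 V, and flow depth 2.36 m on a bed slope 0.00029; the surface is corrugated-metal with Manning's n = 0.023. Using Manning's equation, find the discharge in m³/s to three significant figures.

A = (b + z·y)·y = (4.96 + 1.6×2.36)×2.36 = 20.62 m²
P = b + 2y√(1+z²) = 4.96 + 2×2.36×√(1+1.6²) = 13.87 m
R = A/P = 20.62/13.87 = 1.487 m
Q = (1/n)·A·R^(2/3)·S^(1/2) = (1/0.023) × 20.62 × 1.487^(2/3) × 0.00029^(1/2) = 19.89 m³/s

19.9 m³/s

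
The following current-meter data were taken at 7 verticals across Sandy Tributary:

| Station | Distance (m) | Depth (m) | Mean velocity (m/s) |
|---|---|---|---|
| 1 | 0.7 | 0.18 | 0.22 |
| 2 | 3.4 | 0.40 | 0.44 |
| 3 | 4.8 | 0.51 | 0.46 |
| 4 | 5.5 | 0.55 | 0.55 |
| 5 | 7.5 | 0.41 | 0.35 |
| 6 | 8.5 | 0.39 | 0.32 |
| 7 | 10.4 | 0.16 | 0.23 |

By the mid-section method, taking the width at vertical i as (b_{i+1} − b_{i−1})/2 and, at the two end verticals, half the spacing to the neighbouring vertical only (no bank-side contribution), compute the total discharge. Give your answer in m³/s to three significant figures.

1.50 m³/s

w_1 = (3.4 − 0.7)/2 = 1.35 m; q_1 = 0.22 × 0.18 × 1.35 = 0.05346 m³/s
w_2 = (4.8 − 0.7)/2 = 2.05 m; q_2 = 0.44 × 0.40 × 2.05 = 0.3608 m³/s
w_3 = (5.5 − 3.4)/2 = 1.05 m; q_3 = 0.46 × 0.51 × 1.05 = 0.2463 m³/s
w_4 = (7.5 − 4.8)/2 = 1.35 m; q_4 = 0.55 × 0.55 × 1.35 = 0.4084 m³/s
w_5 = (8.5 − 5.5)/2 = 1.5 m; q_5 = 0.35 × 0.41 × 1.5 = 0.2153 m³/s
w_6 = (10.4 − 7.5)/2 = 1.45 m; q_6 = 0.32 × 0.39 × 1.45 = 0.1810 m³/s
w_7 = (10.4 − 8.5)/2 = 0.95 m; q_7 = 0.23 × 0.16 × 0.95 = 0.03496 m³/s
Q = Σ qᵢ = 1.500 m³/s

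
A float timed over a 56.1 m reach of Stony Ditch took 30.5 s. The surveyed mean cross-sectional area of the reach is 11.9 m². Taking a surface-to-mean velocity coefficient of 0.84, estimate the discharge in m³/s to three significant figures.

18.4 m³/s

v_surface = L / t̄ = 56.1 / 30.5 = 1.839 m/s
v_mean = 0.84 × 1.839 = 1.545 m/s
Q = A × v_mean = 11.9 × 1.545 = 18.39 m³/s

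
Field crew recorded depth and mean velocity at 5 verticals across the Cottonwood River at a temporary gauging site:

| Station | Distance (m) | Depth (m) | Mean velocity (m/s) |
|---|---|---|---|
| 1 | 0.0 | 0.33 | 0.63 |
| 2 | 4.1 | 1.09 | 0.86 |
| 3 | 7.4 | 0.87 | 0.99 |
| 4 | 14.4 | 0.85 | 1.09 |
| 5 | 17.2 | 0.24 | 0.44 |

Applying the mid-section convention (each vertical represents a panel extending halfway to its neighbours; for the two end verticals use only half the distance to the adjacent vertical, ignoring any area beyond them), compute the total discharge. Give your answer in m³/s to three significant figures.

13.0 m³/s

w_1 = (4.1 − 0.0)/2 = 2.05 m; q_1 = 0.63 × 0.33 × 2.05 = 0.4262 m³/s
w_2 = (7.4 − 0.0)/2 = 3.7 m; q_2 = 0.86 × 1.09 × 3.7 = 3.468 m³/s
w_3 = (14.4 − 4.1)/2 = 5.15 m; q_3 = 0.99 × 0.87 × 5.15 = 4.436 m³/s
w_4 = (17.2 − 7.4)/2 = 4.9 m; q_4 = 1.09 × 0.85 × 4.9 = 4.540 m³/s
w_5 = (17.2 − 14.4)/2 = 1.4 m; q_5 = 0.44 × 0.24 × 1.4 = 0.1478 m³/s
Q = Σ qᵢ = 13.02 m³/s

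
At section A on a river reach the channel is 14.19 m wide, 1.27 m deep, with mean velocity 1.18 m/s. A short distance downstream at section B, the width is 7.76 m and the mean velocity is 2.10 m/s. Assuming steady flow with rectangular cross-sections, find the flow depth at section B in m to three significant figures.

Q = A₁V₁ = (14.19×1.27) × 1.18 = 21.27 m³/s
d₂ = Q/(b₂ V₂) = 21.27/(7.76×2.10) = 1.305 m

1.30 m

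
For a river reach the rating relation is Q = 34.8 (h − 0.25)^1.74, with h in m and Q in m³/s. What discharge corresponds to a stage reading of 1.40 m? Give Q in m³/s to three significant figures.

44.4 m³/s

Q = 34.8 × (1.40 − 0.25)^1.74 = 34.8 × 1.15^1.74 = 44.38 m³/s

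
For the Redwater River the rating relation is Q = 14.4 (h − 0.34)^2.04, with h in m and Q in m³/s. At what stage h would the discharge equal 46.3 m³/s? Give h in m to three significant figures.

2.11 m

h − h₀ = (Q/C)^(1/b) = (46.3/14.4)^(1/2.04) = 1.773 m
h = 0.34 + 1.773 = 2.113 m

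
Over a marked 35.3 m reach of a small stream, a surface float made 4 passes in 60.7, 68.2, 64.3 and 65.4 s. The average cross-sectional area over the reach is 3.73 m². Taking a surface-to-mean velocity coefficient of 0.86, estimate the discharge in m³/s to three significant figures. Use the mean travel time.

1.75 m³/s

t̄ = (60.7 + 68.2 + 64.3 + 65.4) / 4 = 64.65 s
v_surface = L / t̄ = 35.3 / 64.65 = 0.5460 m/s
v_mean = 0.86 × 0.5460 = 0.4696 m/s
Q = A × v_mean = 3.73 × 0.4696 = 1.752 m³/s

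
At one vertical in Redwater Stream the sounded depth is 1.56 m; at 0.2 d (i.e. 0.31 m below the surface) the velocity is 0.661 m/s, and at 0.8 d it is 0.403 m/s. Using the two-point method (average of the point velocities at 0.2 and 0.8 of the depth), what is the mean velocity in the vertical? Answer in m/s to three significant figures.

0.532 m/s

v̄ = (0.661 + 0.403) / 2 = 0.5320 m/s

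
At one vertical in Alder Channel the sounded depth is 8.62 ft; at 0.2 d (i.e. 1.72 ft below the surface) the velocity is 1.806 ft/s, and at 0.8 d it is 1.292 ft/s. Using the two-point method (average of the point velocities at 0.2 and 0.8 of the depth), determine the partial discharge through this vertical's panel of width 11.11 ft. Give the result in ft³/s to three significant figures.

v̄ = (1.806 + 1.292) / 2 = 1.549 ft/s
q = v̄ × d × w = 1.549 × 8.62 × 11.11 = 148.3 ft³/s

148 ft³/s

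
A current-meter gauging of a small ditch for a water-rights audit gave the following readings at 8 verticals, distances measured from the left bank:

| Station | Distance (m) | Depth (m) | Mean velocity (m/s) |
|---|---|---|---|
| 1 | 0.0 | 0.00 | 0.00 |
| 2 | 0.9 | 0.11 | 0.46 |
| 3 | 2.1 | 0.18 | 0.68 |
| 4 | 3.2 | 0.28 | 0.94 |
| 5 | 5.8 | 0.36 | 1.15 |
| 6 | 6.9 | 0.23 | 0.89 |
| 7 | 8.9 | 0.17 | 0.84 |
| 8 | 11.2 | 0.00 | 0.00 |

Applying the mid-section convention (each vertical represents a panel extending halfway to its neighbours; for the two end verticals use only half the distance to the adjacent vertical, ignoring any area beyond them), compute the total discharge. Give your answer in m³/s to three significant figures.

2.07 m³/s

w_2 = (2.1 − 0.0)/2 = 1.05 m; q_2 = 0.46 × 0.11 × 1.05 = 0.05313 m³/s
w_3 = (3.2 − 0.9)/2 = 1.15 m; q_3 = 0.68 × 0.18 × 1.15 = 0.1408 m³/s
w_4 = (5.8 − 2.1)/2 = 1.85 m; q_4 = 0.94 × 0.28 × 1.85 = 0.4869 m³/s
w_5 = (6.9 − 3.2)/2 = 1.85 m; q_5 = 1.15 × 0.36 × 1.85 = 0.7659 m³/s
w_6 = (8.9 − 5.8)/2 = 1.55 m; q_6 = 0.89 × 0.23 × 1.55 = 0.3173 m³/s
w_7 = (11.2 − 6.9)/2 = 2.15 m; q_7 = 0.84 × 0.17 × 2.15 = 0.3070 m³/s
Stations 1, 8 contribute zero (depth or velocity is 0).
Q = Σ qᵢ = 2.071 m³/s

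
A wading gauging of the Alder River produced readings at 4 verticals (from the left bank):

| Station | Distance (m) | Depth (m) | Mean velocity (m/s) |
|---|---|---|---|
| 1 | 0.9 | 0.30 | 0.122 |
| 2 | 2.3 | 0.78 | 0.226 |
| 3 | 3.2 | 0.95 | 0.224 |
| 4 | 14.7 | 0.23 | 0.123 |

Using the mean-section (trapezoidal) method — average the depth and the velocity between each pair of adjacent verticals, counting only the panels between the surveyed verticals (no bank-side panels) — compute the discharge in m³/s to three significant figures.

Panel 1-2: Δb = 1.4 m, d̄ = (0.30+0.78)/2 = 0.54, v̄ = (0.122+0.226)/2 = 0.174 → q = 1.4×0.54×0.174 = 0.1315 m³/s
Panel 2-3: Δb = 0.9 m, d̄ = (0.78+0.95)/2 = 0.865, v̄ = (0.226+0.224)/2 = 0.225 → q = 0.9×0.865×0.225 = 0.1752 m³/s
Panel 3-4: Δb = 11.5 m, d̄ = (0.95+0.23)/2 = 0.59, v̄ = (0.224+0.123)/2 = 0.1735 → q = 11.5×0.59×0.1735 = 1.177 m³/s
Q = Σ q = 1.484 m³/s

1.48 m³/s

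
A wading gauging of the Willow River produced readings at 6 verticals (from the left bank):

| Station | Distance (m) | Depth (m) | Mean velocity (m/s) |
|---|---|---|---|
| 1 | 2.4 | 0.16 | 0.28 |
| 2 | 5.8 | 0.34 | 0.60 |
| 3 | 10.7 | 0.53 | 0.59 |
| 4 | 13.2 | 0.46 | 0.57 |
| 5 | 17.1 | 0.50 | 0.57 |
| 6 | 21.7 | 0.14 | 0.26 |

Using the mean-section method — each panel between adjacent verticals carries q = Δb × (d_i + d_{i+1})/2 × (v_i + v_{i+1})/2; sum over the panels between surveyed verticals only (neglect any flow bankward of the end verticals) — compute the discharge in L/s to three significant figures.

Panel 1-2: Δb = 3.4 m, d̄ = (0.16+0.34)/2 = 0.25, v̄ = (0.28+0.60)/2 = 0.44 → q = 3.4×0.25×0.44 = 0.3740 m³/s
Panel 2-3: Δb = 4.9 m, d̄ = (0.34+0.53)/2 = 0.435, v̄ = (0.60+0.59)/2 = 0.595 → q = 4.9×0.435×0.595 = 1.268 m³/s
Panel 3-4: Δb = 2.5 m, d̄ = (0.53+0.46)/2 = 0.495, v̄ = (0.59+0.57)/2 = 0.58 → q = 2.5×0.495×0.58 = 0.7178 m³/s
Panel 4-5: Δb = 3.9 m, d̄ = (0.46+0.50)/2 = 0.48, v̄ = (0.57+0.57)/2 = 0.57 → q = 3.9×0.48×0.57 = 1.067 m³/s
Panel 5-6: Δb = 4.6 m, d̄ = (0.50+0.14)/2 = 0.32, v̄ = (0.57+0.26)/2 = 0.415 → q = 4.6×0.32×0.415 = 0.6109 m³/s
Q = Σ q = 4.038 m³/s
= 4.038 × 1000 = 4038 L/s

4040 L/s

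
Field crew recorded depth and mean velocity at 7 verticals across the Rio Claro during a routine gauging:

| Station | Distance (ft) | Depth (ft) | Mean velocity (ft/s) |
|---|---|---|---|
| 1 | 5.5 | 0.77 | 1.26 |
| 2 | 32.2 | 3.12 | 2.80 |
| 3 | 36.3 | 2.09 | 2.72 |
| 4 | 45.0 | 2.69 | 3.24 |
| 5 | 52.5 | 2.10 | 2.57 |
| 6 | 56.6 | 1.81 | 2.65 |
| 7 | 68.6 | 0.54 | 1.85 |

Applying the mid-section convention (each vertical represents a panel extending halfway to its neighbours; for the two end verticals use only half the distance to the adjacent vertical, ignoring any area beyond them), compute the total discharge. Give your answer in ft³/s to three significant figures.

330 ft³/s

w_1 = (32.2 − 5.5)/2 = 13.35 ft; q_1 = 1.26 × 0.77 × 13.35 = 12.95 ft³/s
w_2 = (36.3 − 5.5)/2 = 15.4 ft; q_2 = 2.80 × 3.12 × 15.4 = 134.5 ft³/s
w_3 = (45.0 − 32.2)/2 = 6.4 ft; q_3 = 2.72 × 2.09 × 6.4 = 36.38 ft³/s
w_4 = (52.5 − 36.3)/2 = 8.1 ft; q_4 = 3.24 × 2.69 × 8.1 = 70.60 ft³/s
w_5 = (56.6 − 45.0)/2 = 5.8 ft; q_5 = 2.57 × 2.10 × 5.8 = 31.30 ft³/s
w_6 = (68.6 − 52.5)/2 = 8.05 ft; q_6 = 2.65 × 1.81 × 8.05 = 38.61 ft³/s
w_7 = (68.6 − 56.6)/2 = 6 ft; q_7 = 1.85 × 0.54 × 6 = 5.994 ft³/s
Q = Σ qᵢ = 330.4 ft³/s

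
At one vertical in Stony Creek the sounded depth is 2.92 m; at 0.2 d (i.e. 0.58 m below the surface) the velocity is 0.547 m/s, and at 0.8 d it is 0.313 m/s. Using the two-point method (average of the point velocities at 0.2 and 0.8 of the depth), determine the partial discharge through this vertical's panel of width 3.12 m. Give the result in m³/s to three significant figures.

v̄ = (0.547 + 0.313) / 2 = 0.4300 m/s
q = v̄ × d × w = 0.4300 × 2.92 × 3.12 = 3.917 m³/s

3.92 m³/s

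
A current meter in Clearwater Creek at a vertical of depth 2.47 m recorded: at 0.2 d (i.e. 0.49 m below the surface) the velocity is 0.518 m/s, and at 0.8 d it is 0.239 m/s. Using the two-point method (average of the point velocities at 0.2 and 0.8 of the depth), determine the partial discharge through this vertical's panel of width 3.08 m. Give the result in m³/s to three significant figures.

2.88 m³/s

v̄ = (0.518 + 0.239) / 2 = 0.3785 m/s
q = v̄ × d × w = 0.3785 × 2.47 × 3.08 = 2.879 m³/s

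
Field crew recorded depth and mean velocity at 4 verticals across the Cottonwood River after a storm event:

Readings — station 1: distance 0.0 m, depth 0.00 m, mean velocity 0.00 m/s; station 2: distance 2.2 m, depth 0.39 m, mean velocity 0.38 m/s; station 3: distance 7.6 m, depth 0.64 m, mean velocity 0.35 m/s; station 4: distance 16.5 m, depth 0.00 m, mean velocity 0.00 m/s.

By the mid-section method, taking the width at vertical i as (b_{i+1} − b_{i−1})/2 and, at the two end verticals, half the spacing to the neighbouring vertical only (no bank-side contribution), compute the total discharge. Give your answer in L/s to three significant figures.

w_2 = (7.6 − 0.0)/2 = 3.8 m; q_2 = 0.38 × 0.39 × 3.8 = 0.5632 m³/s
w_3 = (16.5 − 2.2)/2 = 7.15 m; q_3 = 0.35 × 0.64 × 7.15 = 1.602 m³/s
Stations 1, 4 contribute zero (depth or velocity is 0).
Q = Σ qᵢ = 2.165 m³/s
= 2.165 × 1000 = 2165 L/s

2160 L/s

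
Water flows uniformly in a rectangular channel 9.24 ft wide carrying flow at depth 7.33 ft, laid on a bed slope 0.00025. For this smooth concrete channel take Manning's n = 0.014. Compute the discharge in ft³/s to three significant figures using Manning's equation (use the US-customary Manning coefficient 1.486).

A = b·y = 9.24 × 7.33 = 67.73 ft²
P = b + 2y = 9.24 + 2×7.33 = 23.90 ft
R = A/P = 67.73/23.90 = 2.834 ft
Q = (1.486/n)·A·R^(2/3)·S^(1/2) = (1.486/0.014) × 67.73 × 2.834^(2/3) × 0.00025^(1/2) = 227.6 ft³/s

228 ft³/s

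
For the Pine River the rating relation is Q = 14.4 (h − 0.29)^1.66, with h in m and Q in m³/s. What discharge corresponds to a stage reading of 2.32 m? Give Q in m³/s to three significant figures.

Q = 14.4 × (2.32 − 0.29)^1.66 = 14.4 × 2.03^1.66 = 46.65 m³/s

46.6 m³/s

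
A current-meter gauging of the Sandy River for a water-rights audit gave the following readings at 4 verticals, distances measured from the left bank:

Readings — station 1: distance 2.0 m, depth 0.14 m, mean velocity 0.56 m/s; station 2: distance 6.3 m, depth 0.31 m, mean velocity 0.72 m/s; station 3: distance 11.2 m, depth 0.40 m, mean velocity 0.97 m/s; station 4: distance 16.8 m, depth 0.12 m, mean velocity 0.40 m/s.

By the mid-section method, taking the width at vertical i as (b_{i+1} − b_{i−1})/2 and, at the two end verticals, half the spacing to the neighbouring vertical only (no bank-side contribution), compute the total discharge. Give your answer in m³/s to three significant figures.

3.37 m³/s

w_1 = (6.3 − 2.0)/2 = 2.15 m; q_1 = 0.56 × 0.14 × 2.15 = 0.1686 m³/s
w_2 = (11.2 − 2.0)/2 = 4.6 m; q_2 = 0.72 × 0.31 × 4.6 = 1.027 m³/s
w_3 = (16.8 − 6.3)/2 = 5.25 m; q_3 = 0.97 × 0.40 × 5.25 = 2.037 m³/s
w_4 = (16.8 − 11.2)/2 = 2.8 m; q_4 = 0.40 × 0.12 × 2.8 = 0.1344 m³/s
Q = Σ qᵢ = 3.367 m³/s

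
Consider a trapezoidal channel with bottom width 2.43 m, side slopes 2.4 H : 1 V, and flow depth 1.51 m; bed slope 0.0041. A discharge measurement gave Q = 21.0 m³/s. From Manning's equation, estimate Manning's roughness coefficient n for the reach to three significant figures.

A = (b + z·y)·y = (2.43 + 2.4×1.51)×1.51 = 9.142 m²
P = b + 2y√(1+z²) = 2.43 + 2×1.51×√(1+2.4²) = 10.28 m
R = A/P = 9.142/10.28 = 0.8891 m
n = (1/Q)·A·R^(2/3)·S^(1/2) = (1/21.0) × 9.142 × 0.9246 × 0.06403 = 0.02577

0.0258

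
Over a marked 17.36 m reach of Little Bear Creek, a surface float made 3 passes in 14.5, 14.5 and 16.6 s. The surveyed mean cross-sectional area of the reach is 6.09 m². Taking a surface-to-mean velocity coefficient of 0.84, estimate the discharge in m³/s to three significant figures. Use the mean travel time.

t̄ = (14.5 + 14.5 + 16.6) / 3 = 15.2 s
v_surface = L / t̄ = 17.36 / 15.2 = 1.142 m/s
v_mean = 0.84 × 1.142 = 0.9594 m/s
Q = A × v_mean = 6.09 × 0.9594 = 5.843 m³/s

5.84 m³/s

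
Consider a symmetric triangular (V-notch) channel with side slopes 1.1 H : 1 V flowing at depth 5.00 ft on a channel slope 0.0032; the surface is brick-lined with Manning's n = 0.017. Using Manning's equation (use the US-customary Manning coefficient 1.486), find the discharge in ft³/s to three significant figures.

205 ft³/s

A = z·y² = 1.1×5.00² = 27.50 ft²
P = 2y√(1+z²) = 2×5.00×√(1+1.1²) = 14.87 ft
R = A/P = 27.50/14.87 = 1.850 ft
Q = (1.486/n)·A·R^(2/3)·S^(1/2) = (1.486/0.017) × 27.50 × 1.850^(2/3) × 0.0032^(1/2) = 204.9 ft³/s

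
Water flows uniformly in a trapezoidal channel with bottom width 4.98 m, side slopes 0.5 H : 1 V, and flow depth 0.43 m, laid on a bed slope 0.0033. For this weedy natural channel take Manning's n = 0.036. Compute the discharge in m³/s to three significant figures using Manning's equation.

1.86 m³/s

A = (b + z·y)·y = (4.98 + 0.5×0.43)×0.43 = 2.234 m²
P = b + 2y√(1+z²) = 4.98 + 2×0.43×√(1+0.5²) = 5.942 m
R = A/P = 2.234/5.942 = 0.3760 m
Q = (1/n)·A·R^(2/3)·S^(1/2) = (1/0.036) × 2.234 × 0.3760^(2/3) × 0.0033^(1/2) = 1.857 m³/s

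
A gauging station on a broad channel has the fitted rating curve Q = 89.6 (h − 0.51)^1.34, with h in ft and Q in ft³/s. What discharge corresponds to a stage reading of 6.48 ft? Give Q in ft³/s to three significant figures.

982 ft³/s

Q = 89.6 × (6.48 − 0.51)^1.34 = 89.6 × 5.97^1.34 = 982.0 ft³/s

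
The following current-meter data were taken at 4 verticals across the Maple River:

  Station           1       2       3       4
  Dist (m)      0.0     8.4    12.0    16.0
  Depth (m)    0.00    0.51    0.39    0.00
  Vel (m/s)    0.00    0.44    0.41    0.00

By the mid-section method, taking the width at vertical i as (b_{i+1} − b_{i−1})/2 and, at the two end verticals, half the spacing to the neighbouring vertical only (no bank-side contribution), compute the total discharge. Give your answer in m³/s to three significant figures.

1.95 m³/s

w_2 = (12.0 − 0.0)/2 = 6 m; q_2 = 0.44 × 0.51 × 6 = 1.346 m³/s
w_3 = (16.0 − 8.4)/2 = 3.8 m; q_3 = 0.41 × 0.39 × 3.8 = 0.6076 m³/s
Stations 1, 4 contribute zero (depth or velocity is 0).
Q = Σ qᵢ = 1.954 m³/s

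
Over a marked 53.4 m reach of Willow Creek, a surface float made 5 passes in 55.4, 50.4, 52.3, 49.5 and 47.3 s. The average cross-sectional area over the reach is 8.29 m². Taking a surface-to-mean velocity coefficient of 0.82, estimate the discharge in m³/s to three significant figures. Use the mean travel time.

7.12 m³/s

t̄ = (55.4 + 50.4 + 52.3 + 49.5 + 47.3) / 5 = 50.98 s
v_surface = L / t̄ = 53.4 / 50.98 = 1.047 m/s
v_mean = 0.82 × 1.047 = 0.8589 m/s
Q = A × v_mean = 8.29 × 0.8589 = 7.120 m³/s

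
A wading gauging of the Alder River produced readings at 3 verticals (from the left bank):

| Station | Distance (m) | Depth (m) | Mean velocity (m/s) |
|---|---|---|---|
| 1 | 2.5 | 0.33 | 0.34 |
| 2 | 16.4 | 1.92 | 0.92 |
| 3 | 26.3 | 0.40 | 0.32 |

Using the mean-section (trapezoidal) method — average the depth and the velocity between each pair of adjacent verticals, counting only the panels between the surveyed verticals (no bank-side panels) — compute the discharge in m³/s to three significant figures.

17.0 m³/s

Panel 1-2: Δb = 13.9 m, d̄ = (0.33+1.92)/2 = 1.125, v̄ = (0.34+0.92)/2 = 0.63 → q = 13.9×1.125×0.63 = 9.852 m³/s
Panel 2-3: Δb = 9.9 m, d̄ = (1.92+0.40)/2 = 1.16, v̄ = (0.92+0.32)/2 = 0.62 → q = 9.9×1.16×0.62 = 7.120 m³/s
Q = Σ q = 16.97 m³/s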